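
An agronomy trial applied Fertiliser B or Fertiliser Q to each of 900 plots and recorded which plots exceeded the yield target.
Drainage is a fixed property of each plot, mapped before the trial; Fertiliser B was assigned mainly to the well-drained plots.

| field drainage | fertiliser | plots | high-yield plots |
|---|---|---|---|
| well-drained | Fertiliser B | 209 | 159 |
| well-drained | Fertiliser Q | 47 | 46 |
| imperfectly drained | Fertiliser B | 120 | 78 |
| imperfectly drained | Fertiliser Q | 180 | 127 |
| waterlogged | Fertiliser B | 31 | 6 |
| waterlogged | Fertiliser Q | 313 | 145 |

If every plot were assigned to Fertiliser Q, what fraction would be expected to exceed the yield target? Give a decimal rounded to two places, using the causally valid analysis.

0.69

Field drainage differs across fertilisers for reasons unrelated to any effect of the fertiliser itself, and it separately predicts the outcome — a classic confounder. We must compare within field drainage levels.
Standardising Fertiliser Q to the population field drainage mix: 0.284·46/47 + 0.333·127/180 + 0.382·145/313 = 0.691.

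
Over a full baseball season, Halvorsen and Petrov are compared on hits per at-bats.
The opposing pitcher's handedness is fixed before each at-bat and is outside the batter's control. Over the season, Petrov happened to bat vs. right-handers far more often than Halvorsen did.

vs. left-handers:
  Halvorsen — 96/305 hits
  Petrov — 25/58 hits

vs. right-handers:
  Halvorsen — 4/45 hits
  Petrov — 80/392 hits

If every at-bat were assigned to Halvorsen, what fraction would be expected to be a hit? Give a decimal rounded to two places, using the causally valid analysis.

0.19

The stratified and pooled comparisons disagree (Petrov wins within each pitcher handedness; Halvorsen wins overall), so the answer turns on the causal role of pitcher handedness.
Here pitcher handedness is a common cause — it drives both which player a case falls under and the outcome. The crude comparison mixes populations; the stratum-specific rates are the causally relevant ones.
Standardising Halvorsen to the population pitcher handedness mix: 0.454·96/305 + 0.546·4/45 = 0.191.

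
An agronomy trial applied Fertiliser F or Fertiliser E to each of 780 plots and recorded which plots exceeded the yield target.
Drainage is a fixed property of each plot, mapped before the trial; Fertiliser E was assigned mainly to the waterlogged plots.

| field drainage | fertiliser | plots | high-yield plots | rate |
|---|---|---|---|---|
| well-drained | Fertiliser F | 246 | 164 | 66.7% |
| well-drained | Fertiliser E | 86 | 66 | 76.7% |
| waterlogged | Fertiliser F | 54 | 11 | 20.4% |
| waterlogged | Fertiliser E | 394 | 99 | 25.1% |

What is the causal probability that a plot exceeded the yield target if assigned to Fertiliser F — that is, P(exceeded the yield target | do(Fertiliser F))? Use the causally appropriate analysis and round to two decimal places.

0.40

The field drainage-specific comparison favours Fertiliser E throughout, but the pooled figures favour Fertiliser F. The question is whether to condition on field drainage.
Nothing the fertiliser does changes field drainage; the imbalance is an allocation artefact. With field drainage also predicting the outcome, the pooled figure is confounded, and the within-stratum comparison is the causal one.
Standardising Fertiliser F to the population field drainage mix: 0.426·164/246 + 0.574·11/54 = 0.401.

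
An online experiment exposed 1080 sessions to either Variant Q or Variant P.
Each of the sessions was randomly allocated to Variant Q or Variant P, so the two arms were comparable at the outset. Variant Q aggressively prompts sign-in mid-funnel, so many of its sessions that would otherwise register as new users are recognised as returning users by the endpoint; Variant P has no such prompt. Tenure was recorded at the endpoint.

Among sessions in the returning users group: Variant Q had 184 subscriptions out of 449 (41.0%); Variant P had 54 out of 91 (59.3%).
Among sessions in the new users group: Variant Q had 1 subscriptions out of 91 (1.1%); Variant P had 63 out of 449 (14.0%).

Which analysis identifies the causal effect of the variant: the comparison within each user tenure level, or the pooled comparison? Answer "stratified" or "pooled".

User tenure lies on the pathway variant → user tenure → outcome, so adjusting for it blocks the indirect effect. For the total causal effect of variant, use the unadjusted pooled rates.
Pooled: Variant Q 34.3% vs Variant P 21.7%; Variant Q is higher overall.

pooled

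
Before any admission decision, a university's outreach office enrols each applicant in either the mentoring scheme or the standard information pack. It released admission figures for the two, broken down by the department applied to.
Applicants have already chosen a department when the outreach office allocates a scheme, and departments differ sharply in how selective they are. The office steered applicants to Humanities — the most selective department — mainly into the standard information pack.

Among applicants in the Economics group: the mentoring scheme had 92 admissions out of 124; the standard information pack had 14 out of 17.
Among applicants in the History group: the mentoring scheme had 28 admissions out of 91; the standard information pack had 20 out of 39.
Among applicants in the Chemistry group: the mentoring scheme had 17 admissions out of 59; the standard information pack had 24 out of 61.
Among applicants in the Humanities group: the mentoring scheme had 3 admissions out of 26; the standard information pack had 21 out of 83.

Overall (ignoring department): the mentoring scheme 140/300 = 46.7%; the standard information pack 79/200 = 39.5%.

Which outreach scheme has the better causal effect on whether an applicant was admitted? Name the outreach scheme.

the standard information pack

Within every department level the standard information pack has the higher rate, yet pooled the mentoring scheme does — Simpson's reversal.
Here department is a common cause — it drives both which outreach scheme a case falls under and the outcome. The crude comparison mixes populations; the stratum-specific rates are the causally relevant ones.
Within each level — Economics: 74.2% vs 82.4%; History: 30.8% vs 51.3%; Chemistry: 28.8% vs 39.3%; Humanities: 11.5% vs 25.3% — the standard information pack is higher every time.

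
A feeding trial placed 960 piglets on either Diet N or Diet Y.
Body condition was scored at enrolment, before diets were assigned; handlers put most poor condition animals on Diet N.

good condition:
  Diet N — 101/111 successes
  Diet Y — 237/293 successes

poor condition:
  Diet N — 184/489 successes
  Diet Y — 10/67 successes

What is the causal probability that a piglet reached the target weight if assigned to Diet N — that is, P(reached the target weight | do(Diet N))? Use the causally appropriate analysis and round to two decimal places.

The stratified and pooled comparisons disagree (Diet N wins within each starting body condition; Diet Y wins overall), so the answer turns on the causal role of starting body condition.
Starting body condition is set before the diet has any effect — it is not caused by the diet — and it independently drives the outcome. That makes it a confounder, so the causal comparison is within starting body condition levels.
Standardising Diet N to the population starting body condition mix: 0.421·101/111 + 0.579·184/489 = 0.601.

0.60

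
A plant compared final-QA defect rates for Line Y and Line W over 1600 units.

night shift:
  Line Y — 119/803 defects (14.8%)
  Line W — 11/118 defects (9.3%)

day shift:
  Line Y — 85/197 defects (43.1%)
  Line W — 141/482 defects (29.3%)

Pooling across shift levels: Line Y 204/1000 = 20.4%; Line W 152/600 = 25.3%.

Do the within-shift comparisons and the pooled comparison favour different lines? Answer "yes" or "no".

yes

Within each shift level (night shift 14.8% vs 9.3%; day shift 43.1% vs 29.3%), Line W has the lower rate every time. Pooled: 20.4% vs 25.3% — Line Y has the lower rate overall. The two comparisons disagree.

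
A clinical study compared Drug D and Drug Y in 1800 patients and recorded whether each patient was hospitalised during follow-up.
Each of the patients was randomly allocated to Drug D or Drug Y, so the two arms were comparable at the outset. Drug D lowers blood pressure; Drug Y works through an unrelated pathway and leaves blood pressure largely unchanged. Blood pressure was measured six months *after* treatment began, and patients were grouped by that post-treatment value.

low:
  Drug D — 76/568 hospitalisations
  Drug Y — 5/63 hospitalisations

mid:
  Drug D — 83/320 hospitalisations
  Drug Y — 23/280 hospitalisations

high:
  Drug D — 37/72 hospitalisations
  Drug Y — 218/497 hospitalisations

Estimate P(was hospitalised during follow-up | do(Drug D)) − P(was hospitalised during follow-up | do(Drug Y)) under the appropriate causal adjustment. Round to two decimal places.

-0.09

Within every blood pressure level Drug Y has the lower rate, yet pooled Drug D does — Simpson's reversal.
Blood pressure is recorded after the drug and is itself shifted by it — it sits on the causal path from drug to outcome. Conditioning on a mediator would strip out part of the effect we want; the pooled comparison gives the total causal effect.
The causal difference is the pooled difference: 0.204 − 0.293 = -0.089.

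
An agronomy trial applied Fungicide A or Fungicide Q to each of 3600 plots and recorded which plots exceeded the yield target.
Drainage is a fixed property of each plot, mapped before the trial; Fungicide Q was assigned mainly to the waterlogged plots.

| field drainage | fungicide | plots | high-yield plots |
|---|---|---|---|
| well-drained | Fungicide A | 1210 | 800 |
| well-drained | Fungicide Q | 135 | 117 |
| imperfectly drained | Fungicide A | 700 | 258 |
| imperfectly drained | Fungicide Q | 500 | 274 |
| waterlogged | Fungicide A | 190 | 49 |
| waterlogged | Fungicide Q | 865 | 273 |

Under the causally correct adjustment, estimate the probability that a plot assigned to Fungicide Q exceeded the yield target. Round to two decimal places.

Within every field drainage level Fungicide Q has the higher rate, yet pooled Fungicide A does — Simpson's reversal.
Field drainage satisfies the back-door criterion: it is not a descendant of the fungicide, and it blocks the spurious path from fungicide to outcome. Adjusting for it (i.e., using the within-field drainage rates) gives the causal effect.
Standardising Fungicide Q to the population field drainage mix: 0.374·117/135 + 0.333·274/500 + 0.293·273/865 = 0.599.

0.60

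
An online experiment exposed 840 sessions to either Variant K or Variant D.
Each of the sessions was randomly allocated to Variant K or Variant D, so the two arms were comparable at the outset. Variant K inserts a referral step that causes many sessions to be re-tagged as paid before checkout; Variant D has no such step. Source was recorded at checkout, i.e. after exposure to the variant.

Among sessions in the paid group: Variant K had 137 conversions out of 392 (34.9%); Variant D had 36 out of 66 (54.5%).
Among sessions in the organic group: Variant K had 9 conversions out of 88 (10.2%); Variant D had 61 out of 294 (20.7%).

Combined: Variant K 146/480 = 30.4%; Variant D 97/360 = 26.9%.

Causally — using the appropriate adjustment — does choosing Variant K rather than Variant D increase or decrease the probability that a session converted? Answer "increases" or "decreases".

increases

Traffic source is recorded after the variant and is itself shifted by it — it sits on the causal path from variant to outcome. Conditioning on a mediator would strip out part of the effect we want; the pooled comparison gives the total causal effect.
Pooled: Variant K 30.4% vs Variant D 26.9%; Variant K is higher overall.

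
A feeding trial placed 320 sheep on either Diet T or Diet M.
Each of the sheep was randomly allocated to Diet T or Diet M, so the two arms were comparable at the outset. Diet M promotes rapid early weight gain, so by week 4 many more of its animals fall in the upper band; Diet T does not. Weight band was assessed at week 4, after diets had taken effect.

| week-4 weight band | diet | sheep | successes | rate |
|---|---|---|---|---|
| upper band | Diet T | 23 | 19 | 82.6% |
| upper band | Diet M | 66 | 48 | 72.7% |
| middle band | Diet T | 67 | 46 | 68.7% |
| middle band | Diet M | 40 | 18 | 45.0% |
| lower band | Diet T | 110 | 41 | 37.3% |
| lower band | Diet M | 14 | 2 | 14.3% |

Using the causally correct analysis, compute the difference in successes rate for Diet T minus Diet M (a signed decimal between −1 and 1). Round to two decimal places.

The week-4 weight band-specific comparison favours Diet T throughout, but the pooled figures favour Diet M. The question is whether to condition on week-4 weight band.
Stratifying would compare diets among sheep the diets themselves sorted into week-4 weight band groups — a form of selection on an intermediate. The unconditioned pooled rates give the total causal effect.
The causal difference is the pooled difference: 0.530 − 0.567 = -0.037.

-0.04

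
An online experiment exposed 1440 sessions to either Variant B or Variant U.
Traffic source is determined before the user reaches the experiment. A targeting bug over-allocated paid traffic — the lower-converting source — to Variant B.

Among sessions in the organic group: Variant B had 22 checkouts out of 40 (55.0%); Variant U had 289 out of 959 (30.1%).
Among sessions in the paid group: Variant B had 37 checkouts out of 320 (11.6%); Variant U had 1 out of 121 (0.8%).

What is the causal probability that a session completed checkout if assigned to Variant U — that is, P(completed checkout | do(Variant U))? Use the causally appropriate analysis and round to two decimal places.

0.21

Within every traffic source level Variant B has the higher rate, yet pooled Variant U does — Simpson's reversal.
Here traffic source is a common cause — it drives both which variant a case falls under and the outcome. The crude comparison mixes populations; the stratum-specific rates are the causally relevant ones.
Standardising Variant U to the population traffic source mix: 0.694·289/959 + 0.306·1/121 = 0.212.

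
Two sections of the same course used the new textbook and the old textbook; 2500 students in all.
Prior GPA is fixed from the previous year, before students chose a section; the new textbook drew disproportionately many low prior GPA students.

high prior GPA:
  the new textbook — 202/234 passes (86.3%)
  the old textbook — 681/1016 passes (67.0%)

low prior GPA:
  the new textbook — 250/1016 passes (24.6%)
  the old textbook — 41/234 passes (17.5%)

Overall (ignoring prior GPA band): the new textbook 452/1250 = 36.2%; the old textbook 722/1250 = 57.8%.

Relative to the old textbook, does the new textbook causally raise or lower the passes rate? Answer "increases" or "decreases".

increases

Nothing the teaching method does changes prior GPA band; the imbalance is an allocation artefact. With prior GPA band also predicting the outcome, the pooled figure is confounded, and the within-stratum comparison is the causal one.
Within each level — high prior GPA: 86.3% vs 67.0%; low prior GPA: 24.6% vs 17.5% — the new textbook is higher every time.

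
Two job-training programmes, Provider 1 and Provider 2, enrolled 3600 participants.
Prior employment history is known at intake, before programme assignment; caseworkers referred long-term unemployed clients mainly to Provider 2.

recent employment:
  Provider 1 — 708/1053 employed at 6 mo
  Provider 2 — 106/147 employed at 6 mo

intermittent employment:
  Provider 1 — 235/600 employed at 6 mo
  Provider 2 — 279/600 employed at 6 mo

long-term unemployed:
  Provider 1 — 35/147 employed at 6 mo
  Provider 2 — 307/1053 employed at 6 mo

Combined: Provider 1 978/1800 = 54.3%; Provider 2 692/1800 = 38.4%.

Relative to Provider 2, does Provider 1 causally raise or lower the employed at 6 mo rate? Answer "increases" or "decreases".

Prior employment history satisfies the back-door criterion: it is not a descendant of the programme, and it blocks the spurious path from programme to outcome. Adjusting for it (i.e., using the within-prior employment history rates) gives the causal effect.
Within each level — recent employment: 67.2% vs 72.1%; intermittent employment: 39.2% vs 46.5%; long-term unemployed: 23.8% vs 29.2% — Provider 2 is higher every time.

decreases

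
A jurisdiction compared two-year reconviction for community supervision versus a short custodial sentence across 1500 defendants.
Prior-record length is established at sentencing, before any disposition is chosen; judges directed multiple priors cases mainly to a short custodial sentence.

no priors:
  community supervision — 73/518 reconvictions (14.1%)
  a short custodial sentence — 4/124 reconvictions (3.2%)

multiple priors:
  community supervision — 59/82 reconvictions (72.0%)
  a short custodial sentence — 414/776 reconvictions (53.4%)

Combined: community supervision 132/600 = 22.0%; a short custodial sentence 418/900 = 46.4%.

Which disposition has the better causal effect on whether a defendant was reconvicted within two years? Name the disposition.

Prior-record length is set before the disposition has any effect — it is not caused by the disposition — and it independently drives the outcome. That makes it a confounder, so the causal comparison is within prior-record length levels.
Within each level — no priors: 14.1% vs 3.2%; multiple priors: 72.0% vs 53.4% — a short custodial sentence is lower every time.

a short custodial sentence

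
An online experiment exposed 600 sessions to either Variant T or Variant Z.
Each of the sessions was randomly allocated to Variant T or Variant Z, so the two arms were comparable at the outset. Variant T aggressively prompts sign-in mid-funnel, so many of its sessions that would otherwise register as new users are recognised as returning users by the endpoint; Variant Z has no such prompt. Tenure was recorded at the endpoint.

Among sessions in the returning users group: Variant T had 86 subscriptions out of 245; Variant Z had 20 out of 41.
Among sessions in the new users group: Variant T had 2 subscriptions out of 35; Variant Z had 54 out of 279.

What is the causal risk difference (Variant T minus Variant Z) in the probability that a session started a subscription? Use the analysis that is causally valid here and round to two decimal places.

User tenure is downstream of the variant. One should not condition on a consequence of treatment, so the overall rates are the right comparison.
The causal difference is the pooled difference: 0.314 − 0.231 = +0.083.

+0.08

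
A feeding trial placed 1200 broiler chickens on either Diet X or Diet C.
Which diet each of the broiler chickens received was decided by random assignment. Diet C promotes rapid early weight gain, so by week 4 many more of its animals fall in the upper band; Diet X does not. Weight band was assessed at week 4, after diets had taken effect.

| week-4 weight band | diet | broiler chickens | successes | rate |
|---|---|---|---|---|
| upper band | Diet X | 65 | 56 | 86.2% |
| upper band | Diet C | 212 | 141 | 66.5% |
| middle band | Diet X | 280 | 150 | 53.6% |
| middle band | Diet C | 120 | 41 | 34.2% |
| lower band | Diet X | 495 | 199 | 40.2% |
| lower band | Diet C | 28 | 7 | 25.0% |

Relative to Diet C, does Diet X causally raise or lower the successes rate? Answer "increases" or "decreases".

decreases

Within every week-4 weight band level Diet X has the higher rate, yet pooled Diet C does — Simpson's reversal.
Week-4 weight band is recorded after the diet and is itself shifted by it — it sits on the causal path from diet to outcome. Conditioning on a mediator would strip out part of the effect we want; the pooled comparison gives the total causal effect.
Pooled: Diet X 48.2% vs Diet C 52.5%; Diet C is higher overall.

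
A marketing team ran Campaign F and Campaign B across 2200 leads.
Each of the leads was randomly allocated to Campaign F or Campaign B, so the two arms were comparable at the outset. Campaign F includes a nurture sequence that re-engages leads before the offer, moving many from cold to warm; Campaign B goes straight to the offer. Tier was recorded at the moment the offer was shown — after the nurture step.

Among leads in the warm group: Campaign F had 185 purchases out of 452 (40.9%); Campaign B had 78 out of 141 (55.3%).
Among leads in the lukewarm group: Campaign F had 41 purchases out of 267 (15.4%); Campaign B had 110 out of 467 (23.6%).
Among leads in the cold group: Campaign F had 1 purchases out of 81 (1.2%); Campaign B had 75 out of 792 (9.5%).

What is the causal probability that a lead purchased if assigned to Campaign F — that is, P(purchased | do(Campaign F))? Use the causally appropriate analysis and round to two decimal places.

0.28

The distribution of engagement tier is itself part of what the campaign does — it is an intermediate outcome. Holding it fixed would remove that part of the effect; the total effect is the pooled difference.
So P(outcome | do(Campaign F)) is just the pooled rate for Campaign F: 227/800 = 0.284.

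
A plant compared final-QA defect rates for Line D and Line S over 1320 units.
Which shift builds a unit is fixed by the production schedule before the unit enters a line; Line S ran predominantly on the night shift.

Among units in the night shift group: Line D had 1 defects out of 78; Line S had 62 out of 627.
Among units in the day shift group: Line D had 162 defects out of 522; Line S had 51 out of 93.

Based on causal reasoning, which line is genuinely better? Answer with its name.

Line D

Within every shift level Line D has the lower rate, yet pooled Line S does — Simpson's reversal.
Shift is set before the line has any effect — it is not caused by the line — and it independently drives the outcome. That makes it a confounder, so the causal comparison is within shift levels.
Within each level — night shift: 1.3% vs 9.9%; day shift: 31.0% vs 54.8% — Line D is lower every time.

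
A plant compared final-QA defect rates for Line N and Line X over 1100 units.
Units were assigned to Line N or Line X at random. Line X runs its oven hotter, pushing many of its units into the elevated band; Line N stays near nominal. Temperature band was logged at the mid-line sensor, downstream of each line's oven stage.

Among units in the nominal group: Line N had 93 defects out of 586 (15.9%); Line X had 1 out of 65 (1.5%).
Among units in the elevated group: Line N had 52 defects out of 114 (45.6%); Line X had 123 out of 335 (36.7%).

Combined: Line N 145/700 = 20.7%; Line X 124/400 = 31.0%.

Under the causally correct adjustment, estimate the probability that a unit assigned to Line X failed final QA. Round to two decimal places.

0.31

Line X is lower inside every in-process temperature band stratum but Line N is lower in aggregate. Whether to stratify depends on how in-process temperature band relates to the line.
In-process temperature band lies on the pathway line → in-process temperature band → outcome, so adjusting for it blocks the indirect effect. For the total causal effect of line, use the unadjusted pooled rates.
So P(outcome | do(Line X)) is just the pooled rate for Line X: 124/400 = 0.310.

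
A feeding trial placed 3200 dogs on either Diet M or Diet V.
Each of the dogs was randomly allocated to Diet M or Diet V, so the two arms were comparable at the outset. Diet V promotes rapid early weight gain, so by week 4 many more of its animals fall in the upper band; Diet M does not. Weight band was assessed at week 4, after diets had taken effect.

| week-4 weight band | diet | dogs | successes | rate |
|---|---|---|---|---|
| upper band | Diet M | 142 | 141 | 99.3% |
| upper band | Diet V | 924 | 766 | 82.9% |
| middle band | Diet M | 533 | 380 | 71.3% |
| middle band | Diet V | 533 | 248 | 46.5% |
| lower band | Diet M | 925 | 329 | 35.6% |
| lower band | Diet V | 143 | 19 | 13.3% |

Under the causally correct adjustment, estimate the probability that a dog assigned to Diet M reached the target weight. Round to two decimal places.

0.53

Stratifying would compare diets among dogs the diets themselves sorted into week-4 weight band groups — a form of selection on an intermediate. The unconditioned pooled rates give the total causal effect.
So P(outcome | do(Diet M)) is just the pooled rate for Diet M: 850/1600 = 0.531.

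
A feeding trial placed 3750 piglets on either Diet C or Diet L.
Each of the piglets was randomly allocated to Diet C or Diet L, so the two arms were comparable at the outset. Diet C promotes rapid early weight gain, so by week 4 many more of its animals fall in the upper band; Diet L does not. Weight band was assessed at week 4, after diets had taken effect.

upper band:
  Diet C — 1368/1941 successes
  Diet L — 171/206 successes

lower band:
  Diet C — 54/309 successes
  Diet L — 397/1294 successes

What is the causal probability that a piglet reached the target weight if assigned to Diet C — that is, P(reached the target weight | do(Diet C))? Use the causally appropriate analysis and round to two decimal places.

Week-4 weight band is downstream of the diet. One should not condition on a consequence of treatment, so the overall rates are the right comparison.
So P(outcome | do(Diet C)) is just the pooled rate for Diet C: 1422/2250 = 0.632.

0.63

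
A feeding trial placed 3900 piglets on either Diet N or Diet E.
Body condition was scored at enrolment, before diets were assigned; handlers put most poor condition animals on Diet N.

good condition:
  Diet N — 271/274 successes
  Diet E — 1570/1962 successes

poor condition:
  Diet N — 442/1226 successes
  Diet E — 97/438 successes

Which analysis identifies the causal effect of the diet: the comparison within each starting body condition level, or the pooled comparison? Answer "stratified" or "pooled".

stratified

The imbalance in starting body condition arose from how piglets were allocated, not from anything the diet did; and starting body condition independently affects the outcome. The pooled gap is confounded — condition on starting body condition.
Within each level — good condition: 98.9% vs 80.0%; poor condition: 36.1% vs 22.1% — Diet N is higher every time.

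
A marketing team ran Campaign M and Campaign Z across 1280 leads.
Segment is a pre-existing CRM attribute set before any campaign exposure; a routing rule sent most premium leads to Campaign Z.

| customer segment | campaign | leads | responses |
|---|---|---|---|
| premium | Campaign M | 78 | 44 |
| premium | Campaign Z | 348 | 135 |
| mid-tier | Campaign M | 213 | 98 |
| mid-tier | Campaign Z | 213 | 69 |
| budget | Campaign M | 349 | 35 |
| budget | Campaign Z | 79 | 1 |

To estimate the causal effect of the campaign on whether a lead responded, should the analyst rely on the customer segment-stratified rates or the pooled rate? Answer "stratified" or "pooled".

The customer segment-specific comparison favours Campaign M throughout, but the pooled figures favour Campaign Z. The question is whether to condition on customer segment.
Customer segment is set before the campaign has any effect — it is not caused by the campaign — and it independently drives the outcome. That makes it a confounder, so the causal comparison is within customer segment levels.
Within each level — premium: 56.4% vs 38.8%; mid-tier: 46.0% vs 32.4%; budget: 10.0% vs 1.3% — Campaign M is higher every time.

stratified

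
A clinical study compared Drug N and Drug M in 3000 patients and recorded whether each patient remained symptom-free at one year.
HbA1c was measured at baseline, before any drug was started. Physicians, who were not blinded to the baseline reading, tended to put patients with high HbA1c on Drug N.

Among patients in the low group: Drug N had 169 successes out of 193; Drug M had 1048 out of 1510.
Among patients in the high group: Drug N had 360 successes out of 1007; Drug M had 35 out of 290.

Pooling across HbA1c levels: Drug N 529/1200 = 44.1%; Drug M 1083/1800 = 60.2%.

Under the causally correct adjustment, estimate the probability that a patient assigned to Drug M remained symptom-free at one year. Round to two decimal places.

The stratified and pooled comparisons disagree (Drug N wins within each HbA1c; Drug M wins overall), so the answer turns on the causal role of HbA1c.
Nothing the drug does changes HbA1c; the imbalance is an allocation artefact. With HbA1c also predicting the outcome, the pooled figure is confounded, and the within-stratum comparison is the causal one.
Standardising Drug M to the population HbA1c mix: 0.568·1048/1510 + 0.432·35/290 = 0.446.

0.45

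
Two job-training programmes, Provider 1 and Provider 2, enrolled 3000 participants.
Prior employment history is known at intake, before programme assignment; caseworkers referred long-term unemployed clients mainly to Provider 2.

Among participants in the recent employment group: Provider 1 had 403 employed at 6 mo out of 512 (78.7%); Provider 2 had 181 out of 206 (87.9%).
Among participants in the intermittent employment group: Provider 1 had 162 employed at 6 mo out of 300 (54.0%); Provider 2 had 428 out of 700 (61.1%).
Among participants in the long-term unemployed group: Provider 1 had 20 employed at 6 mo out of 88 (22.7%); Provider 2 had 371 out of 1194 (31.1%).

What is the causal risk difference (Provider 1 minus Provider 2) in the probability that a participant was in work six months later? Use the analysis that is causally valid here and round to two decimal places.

Provider 2 is higher inside every prior employment history stratum but Provider 1 is higher in aggregate. Whether to stratify depends on how prior employment history relates to the programme.
Prior employment history satisfies the back-door criterion: it is not a descendant of the programme, and it blocks the spurious path from programme to outcome. Adjusting for it (i.e., using the within-prior employment history rates) gives the causal effect.
Adjusting over the population distribution of prior employment history: 0.239·(0.787−0.879) + 0.333·(0.540−0.611) + 0.427·(0.227−0.311) = -0.081.

-0.08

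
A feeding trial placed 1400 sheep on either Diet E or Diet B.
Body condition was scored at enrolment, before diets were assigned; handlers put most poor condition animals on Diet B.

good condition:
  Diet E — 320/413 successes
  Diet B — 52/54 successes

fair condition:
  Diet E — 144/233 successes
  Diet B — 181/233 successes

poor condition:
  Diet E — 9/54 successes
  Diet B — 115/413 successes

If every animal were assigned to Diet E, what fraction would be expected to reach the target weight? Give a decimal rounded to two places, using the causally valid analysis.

0.52

Starting body condition satisfies the back-door criterion: it is not a descendant of the diet, and it blocks the spurious path from diet to outcome. Adjusting for it (i.e., using the within-starting body condition rates) gives the causal effect.
Standardising Diet E to the population starting body condition mix: 0.334·320/413 + 0.333·144/233 + 0.334·9/54 = 0.520.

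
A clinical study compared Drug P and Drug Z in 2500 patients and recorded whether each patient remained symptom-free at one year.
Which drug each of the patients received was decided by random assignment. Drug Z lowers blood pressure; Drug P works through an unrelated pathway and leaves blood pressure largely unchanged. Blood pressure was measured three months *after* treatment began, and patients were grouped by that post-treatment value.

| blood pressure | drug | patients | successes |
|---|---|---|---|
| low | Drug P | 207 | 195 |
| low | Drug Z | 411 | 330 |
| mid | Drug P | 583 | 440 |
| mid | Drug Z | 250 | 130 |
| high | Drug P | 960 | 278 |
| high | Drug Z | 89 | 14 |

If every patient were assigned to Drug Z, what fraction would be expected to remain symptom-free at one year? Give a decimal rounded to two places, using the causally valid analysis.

0.63

Blood pressure here is a post-treatment variable shaped by the drug; conditioning on it would introduce bias rather than remove it. The overall comparison is the causal one.
So P(outcome | do(Drug Z)) is just the pooled rate for Drug Z: 474/750 = 0.632.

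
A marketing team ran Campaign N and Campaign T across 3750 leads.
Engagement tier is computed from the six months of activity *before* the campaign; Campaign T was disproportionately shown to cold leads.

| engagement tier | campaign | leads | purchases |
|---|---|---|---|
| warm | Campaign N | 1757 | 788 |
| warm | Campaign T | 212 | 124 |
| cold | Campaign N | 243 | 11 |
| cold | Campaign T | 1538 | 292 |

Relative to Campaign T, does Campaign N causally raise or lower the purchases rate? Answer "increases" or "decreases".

decreases

Within every engagement tier level Campaign T has the higher rate, yet pooled Campaign N does — Simpson's reversal.
The imbalance in engagement tier arose from how leads were allocated, not from anything the campaign did; and engagement tier independently affects the outcome. The pooled gap is confounded — condition on engagement tier.
Within each level — warm: 44.8% vs 58.5%; cold: 4.5% vs 19.0% — Campaign T is higher every time.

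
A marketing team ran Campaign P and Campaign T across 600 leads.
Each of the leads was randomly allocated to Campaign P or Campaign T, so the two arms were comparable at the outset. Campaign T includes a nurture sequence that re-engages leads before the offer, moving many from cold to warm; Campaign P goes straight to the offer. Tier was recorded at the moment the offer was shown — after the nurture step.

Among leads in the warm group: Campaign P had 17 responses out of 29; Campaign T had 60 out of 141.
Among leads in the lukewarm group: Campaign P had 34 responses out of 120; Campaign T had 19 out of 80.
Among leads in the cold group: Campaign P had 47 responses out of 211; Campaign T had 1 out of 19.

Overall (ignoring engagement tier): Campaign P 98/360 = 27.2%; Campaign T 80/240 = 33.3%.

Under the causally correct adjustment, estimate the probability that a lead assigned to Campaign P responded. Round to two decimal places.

0.27

The stratified and pooled comparisons disagree (Campaign P wins within each engagement tier; Campaign T wins overall), so the answer turns on the causal role of engagement tier.
Because the campaign influences engagement tier, engagement tier is a post-treatment mediator, not a confounder. Stratifying on it would bias the estimate; the causal effect is the crude pooled difference.
So P(outcome | do(Campaign P)) is just the pooled rate for Campaign P: 98/360 = 0.272.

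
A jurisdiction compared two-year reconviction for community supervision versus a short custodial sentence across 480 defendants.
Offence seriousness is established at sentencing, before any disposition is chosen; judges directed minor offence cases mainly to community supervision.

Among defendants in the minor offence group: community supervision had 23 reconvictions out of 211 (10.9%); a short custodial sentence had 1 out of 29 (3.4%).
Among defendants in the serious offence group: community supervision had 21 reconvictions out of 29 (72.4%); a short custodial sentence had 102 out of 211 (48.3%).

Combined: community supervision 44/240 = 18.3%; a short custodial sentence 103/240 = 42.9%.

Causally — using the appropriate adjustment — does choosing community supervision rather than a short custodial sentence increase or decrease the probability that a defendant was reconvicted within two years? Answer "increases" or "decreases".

increases

The stratified and pooled comparisons disagree (a short custodial sentence wins within each offence seriousness; community supervision wins overall), so the answer turns on the causal role of offence seriousness.
Nothing the disposition does changes offence seriousness; the imbalance is an allocation artefact. With offence seriousness also predicting the outcome, the pooled figure is confounded, and the within-stratum comparison is the causal one.
Within each level — minor offence: 10.9% vs 3.4%; serious offence: 72.4% vs 48.3% — a short custodial sentence is lower every time.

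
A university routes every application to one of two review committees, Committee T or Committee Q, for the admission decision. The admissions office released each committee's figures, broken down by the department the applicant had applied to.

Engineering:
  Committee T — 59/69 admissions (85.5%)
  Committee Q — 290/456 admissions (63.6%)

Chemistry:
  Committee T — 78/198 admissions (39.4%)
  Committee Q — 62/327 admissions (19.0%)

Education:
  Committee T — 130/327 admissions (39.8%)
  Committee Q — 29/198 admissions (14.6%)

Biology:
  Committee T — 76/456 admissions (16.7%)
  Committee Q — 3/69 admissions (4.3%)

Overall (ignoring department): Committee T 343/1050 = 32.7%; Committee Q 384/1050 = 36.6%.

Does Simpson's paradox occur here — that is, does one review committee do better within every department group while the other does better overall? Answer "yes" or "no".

Within each department level (Engineering 85.5% vs 63.6%; Chemistry 39.4% vs 19.0%; Education 39.8% vs 14.6%; Biology 16.7% vs 4.3%), Committee T has the higher rate every time. Pooled: 32.7% vs 36.6% — Committee Q has the higher rate overall. The two comparisons disagree.

yes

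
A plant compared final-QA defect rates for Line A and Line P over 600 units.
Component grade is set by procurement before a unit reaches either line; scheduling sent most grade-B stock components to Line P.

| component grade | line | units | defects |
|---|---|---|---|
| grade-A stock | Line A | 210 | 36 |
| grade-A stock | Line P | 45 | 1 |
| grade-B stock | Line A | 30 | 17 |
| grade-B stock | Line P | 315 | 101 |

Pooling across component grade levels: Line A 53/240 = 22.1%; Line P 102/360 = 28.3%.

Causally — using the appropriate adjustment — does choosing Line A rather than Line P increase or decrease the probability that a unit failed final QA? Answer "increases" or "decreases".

increases

Since component grade is a pre-existing factor (not a product of the line) and it affects the outcome on its own, it is a confounder. The stratified rates, not the pooled rate, identify the causal effect.
Within each level — grade-A stock: 17.1% vs 2.2%; grade-B stock: 56.7% vs 32.1% — Line P is lower every time.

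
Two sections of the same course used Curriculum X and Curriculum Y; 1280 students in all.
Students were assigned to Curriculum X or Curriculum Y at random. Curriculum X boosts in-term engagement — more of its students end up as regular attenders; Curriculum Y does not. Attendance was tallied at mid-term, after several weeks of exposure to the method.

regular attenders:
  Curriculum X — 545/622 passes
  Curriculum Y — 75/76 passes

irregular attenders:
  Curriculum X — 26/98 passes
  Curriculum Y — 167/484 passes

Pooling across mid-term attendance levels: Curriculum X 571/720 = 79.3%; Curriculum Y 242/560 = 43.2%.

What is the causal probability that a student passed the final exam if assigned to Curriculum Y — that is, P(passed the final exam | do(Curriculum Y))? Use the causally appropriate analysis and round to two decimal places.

0.43

The mid-term attendance-specific comparison favours Curriculum Y throughout, but the pooled figures favour Curriculum X. The question is whether to condition on mid-term attendance.
Mid-term attendance lies on the pathway teaching method → mid-term attendance → outcome, so adjusting for it blocks the indirect effect. For the total causal effect of teaching method, use the unadjusted pooled rates.
So P(outcome | do(Curriculum Y)) is just the pooled rate for Curriculum Y: 242/560 = 0.432.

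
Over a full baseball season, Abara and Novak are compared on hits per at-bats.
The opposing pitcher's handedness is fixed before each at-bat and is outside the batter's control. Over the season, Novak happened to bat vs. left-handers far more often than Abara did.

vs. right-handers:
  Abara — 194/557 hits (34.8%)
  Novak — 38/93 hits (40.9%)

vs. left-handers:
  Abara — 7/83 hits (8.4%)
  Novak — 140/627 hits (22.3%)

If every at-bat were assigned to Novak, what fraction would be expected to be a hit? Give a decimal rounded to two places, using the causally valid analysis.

The stratified and pooled comparisons disagree (Novak wins within each pitcher handedness; Abara wins overall), so the answer turns on the causal role of pitcher handedness.
Since pitcher handedness is a pre-existing factor (not a product of the player) and it affects the outcome on its own, it is a confounder. The stratified rates, not the pooled rate, identify the causal effect.
Standardising Novak to the population pitcher handedness mix: 0.478·38/93 + 0.522·140/627 = 0.312.

0.31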